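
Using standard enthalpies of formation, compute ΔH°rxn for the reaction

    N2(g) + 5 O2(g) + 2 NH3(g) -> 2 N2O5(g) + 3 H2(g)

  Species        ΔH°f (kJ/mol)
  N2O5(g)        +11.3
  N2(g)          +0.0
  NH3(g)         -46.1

Products: 2·(+11.3) + 3·(+0.0) = +22.6
Reactants: 1·(+0.0) + 5·(+0.0) + 2·(-46.1) = -92.2
ΔH°rxn = (+22.6) − (-92.2) = 114.8 kJ/mol

ΔH°rxn = 114.8 kJ/mol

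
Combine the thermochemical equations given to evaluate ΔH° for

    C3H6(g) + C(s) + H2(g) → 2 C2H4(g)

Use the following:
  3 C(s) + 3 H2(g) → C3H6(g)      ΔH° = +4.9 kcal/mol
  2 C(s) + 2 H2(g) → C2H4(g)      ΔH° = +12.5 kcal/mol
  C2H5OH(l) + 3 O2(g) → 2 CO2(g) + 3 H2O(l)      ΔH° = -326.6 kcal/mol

ΔH° = 20.1 kcal/mol

equation 1 reversed: -4.9 kcal/mol
equation 2 × 2: (2)·(+12.5) = +25.0 kcal/mol
equation 3: not needed.
ΔH° = (-1)·(+4.9) + (2)·(+12.5) = 20.1 kcal/mol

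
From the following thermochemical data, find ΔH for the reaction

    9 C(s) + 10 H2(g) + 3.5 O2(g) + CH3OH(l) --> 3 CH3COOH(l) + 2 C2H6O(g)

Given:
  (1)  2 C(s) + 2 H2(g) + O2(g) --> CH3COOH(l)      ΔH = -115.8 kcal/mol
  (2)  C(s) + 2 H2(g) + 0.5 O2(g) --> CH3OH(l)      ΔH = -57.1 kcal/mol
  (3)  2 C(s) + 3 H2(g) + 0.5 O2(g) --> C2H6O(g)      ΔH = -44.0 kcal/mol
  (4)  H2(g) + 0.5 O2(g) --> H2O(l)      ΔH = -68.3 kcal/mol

(1) × 3 (scale by 3 for the 3 CH3COOH(l)): (3)·(-115.8) = -347.4 kcal/mol
(2) reversed (reverse to put CH3OH(l) on the reactant side): +57.1 kcal/mol
(3) × 2 (×2 to match 2 C2H6O(g) in the target): (2)·(-44.0) = -88.0 kcal/mol
(4): not needed (H2O(l) appears nowhere else).
Combining the equations, ΔH = (-347.4) + (+57.1) + (-88.0) = -378.3 kcal/mol

ΔH = -378.3 kcal/mol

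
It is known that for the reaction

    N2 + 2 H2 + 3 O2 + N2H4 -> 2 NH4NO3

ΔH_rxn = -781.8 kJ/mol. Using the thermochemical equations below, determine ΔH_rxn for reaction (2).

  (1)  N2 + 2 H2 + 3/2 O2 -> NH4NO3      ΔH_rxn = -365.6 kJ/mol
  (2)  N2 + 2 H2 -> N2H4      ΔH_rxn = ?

(1) × 2: (2)·(-365.6) = -731.2 kJ/mol
(2) reversed: contributes −x
-781.8 = (-731.2) − x
x = (-781.8 − (-731.2)) / (-1) = 50.6 kJ/mol

ΔH_rxn = 50.6 kJ/mol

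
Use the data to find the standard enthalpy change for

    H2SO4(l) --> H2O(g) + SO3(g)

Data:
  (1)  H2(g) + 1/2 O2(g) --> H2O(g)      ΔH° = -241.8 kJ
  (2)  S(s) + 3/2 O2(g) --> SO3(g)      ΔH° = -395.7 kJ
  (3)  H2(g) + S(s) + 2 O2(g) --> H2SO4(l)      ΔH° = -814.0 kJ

ΔH° = 176.5 kJ

(1) as written: -241.8 kJ
(2) as written: -395.7 kJ
(3) reversed: +814.0 kJ
Combining the equations, ΔH° = (1)·(-241.8) + (1)·(-395.7) + (-1)·(-814.0) = 176.5 kJ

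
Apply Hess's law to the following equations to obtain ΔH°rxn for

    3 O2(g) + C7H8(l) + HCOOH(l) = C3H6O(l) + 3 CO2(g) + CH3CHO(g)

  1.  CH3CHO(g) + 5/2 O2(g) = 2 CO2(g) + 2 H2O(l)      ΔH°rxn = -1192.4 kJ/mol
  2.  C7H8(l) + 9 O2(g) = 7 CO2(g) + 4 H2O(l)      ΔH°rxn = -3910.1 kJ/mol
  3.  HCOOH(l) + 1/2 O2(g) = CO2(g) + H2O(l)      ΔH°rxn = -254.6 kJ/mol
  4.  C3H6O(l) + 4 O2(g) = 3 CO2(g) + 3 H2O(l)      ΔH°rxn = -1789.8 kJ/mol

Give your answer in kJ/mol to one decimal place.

eq. 1 reversed (CH3CHO(g) must end up as a product): +1192.4 kJ/mol
eq. 2 as written (C7H8(l) already on the reactant side): -3910.1 kJ/mol
eq. 3 as written (HCOOH(l) already on the reactant side): -254.6 kJ/mol
eq. 4 reversed (reverse to put C3H6O(l) on the product side): +1789.8 kJ/mol
Summing the manipulated equations, ΔH°rxn = (-1)·(-1192.4) + (1)·(-3910.1) + (1)·(-254.6) + (-1)·(-1789.8) = -1182.5 kJ/mol

ΔH°rxn = -1182.5 kJ/mol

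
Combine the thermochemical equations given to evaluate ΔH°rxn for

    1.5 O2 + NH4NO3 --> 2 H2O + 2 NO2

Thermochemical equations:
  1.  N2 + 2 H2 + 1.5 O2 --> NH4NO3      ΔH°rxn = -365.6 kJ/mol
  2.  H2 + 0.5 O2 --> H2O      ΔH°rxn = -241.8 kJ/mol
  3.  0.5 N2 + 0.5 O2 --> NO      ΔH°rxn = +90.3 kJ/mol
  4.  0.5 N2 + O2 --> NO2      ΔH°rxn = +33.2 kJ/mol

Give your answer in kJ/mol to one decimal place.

ΔH°rxn = -51.6 kJ/mol

eq. 1 reversed: +365.6 kJ/mol
eq. 2 × 2: (2)·(-241.8) = -483.6 kJ/mol
eq. 3: not needed.
eq. 4 × 2: (2)·(+33.2) = +66.4 kJ/mol
Summing the manipulated equations, ΔH°rxn = (+365.6) + (-483.6) + (+66.4) = -51.6 kJ/mol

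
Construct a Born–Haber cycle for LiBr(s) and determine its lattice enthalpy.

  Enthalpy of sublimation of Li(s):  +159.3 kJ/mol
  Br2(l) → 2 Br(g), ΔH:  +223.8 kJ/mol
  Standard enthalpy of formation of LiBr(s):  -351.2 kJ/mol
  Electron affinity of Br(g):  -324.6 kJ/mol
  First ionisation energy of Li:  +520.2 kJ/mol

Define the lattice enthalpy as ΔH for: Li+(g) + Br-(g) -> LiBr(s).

ΔHf° = 1·ΔHsub + 1·(ΣIE) + 1/2·D(Br2) + 1·EA + U
-351.2 = 1·(+159.3) + 1·(+520.2) + 1/2·(+223.8) + 1·(-324.6) + U
U = -351.2 − (+466.8) = -818.0 kJ/mol

U = -818.0 kJ/mol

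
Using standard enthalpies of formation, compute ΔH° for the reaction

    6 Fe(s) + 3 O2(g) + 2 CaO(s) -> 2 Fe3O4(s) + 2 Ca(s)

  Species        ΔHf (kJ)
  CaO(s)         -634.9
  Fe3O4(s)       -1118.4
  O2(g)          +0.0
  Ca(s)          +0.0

ΔH° = -967.0 kJ

Products: 2·(-1118.4) + 2·(+0.0) = -2236.8
Reactants: 6·(+0.0) + 3·(+0.0) + 2·(-634.9) = -1269.8
ΔH° = (-2236.8) − (-1269.8) = -967.0 kJ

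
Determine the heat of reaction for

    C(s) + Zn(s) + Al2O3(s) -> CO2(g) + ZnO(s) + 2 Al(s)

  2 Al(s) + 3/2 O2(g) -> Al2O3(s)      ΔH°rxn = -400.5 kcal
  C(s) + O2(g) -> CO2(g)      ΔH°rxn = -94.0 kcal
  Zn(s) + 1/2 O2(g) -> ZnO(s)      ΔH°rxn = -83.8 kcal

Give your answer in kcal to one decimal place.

equation 1 reversed: +400.5 kcal
equation 2 as written: -94.0 kcal
equation 3 as written: -83.8 kcal
By Hess's law, ΔH°rxn = (-1)·(-400.5) + (1)·(-94.0) + (1)·(-83.8) = 222.7 kcal

ΔH°rxn = 222.7 kcal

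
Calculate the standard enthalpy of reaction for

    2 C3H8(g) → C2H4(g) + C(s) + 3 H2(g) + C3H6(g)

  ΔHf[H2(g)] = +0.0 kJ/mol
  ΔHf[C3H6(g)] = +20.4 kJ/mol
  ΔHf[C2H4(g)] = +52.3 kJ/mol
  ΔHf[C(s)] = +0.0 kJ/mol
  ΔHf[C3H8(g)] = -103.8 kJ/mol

Products: 1·(+52.3) + 1·(+0.0) + 3·(+0.0) + 1·(+20.4) = +72.7
Reactants: 2·(-103.8) = -207.6
ΔH_rxn = (+72.7) − (-207.6) = 280.3 kJ/mol

ΔH_rxn = 280.3 kJ/mol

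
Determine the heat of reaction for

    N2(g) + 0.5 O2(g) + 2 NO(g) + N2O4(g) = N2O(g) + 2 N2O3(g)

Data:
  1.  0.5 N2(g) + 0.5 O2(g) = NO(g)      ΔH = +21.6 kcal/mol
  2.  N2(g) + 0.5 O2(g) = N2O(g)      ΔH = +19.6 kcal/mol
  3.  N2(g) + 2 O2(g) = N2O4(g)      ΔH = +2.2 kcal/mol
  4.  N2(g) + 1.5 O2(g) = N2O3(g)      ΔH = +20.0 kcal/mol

eq. 1 reversed and × 2: (-2)·(+21.6) = -43.2 kcal/mol
eq. 2 as written: +19.6 kcal/mol
eq. 3 reversed: -2.2 kcal/mol
eq. 4 × 2: (2)·(+20.0) = +40.0 kcal/mol
ΔH = (-2)·(+21.6) + (1)·(+19.6) + (-1)·(+2.2) + (2)·(+20.0) = 14.2 kcal/mol

ΔH = 14.2 kcal/mol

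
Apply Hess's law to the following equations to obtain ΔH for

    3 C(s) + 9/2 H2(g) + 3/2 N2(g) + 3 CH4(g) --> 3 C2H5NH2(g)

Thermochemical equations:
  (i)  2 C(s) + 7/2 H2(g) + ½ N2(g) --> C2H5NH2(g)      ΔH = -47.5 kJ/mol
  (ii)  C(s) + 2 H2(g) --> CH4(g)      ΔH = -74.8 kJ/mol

ΔH = 81.9 kJ/mol

(i) × 3: (3)·(-47.5) = -142.5 kJ/mol
(ii) reversed and × 3: (-3)·(-74.8) = +224.4 kJ/mol
ΔH = (3)·(-47.5) + (-3)·(-74.8) = 81.9 kJ/mol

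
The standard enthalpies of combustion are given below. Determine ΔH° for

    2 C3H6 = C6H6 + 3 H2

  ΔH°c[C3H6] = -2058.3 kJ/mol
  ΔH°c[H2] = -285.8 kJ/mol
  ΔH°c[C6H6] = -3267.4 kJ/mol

Using ΔH = Σ nΔHc°(reactants) − Σ nΔHc°(products):
= [2·(-2058.3)] − [1·(-3267.4) + 3·(-285.8)]
= 8.2 kJ/mol

ΔH° = 8.2 kJ/mol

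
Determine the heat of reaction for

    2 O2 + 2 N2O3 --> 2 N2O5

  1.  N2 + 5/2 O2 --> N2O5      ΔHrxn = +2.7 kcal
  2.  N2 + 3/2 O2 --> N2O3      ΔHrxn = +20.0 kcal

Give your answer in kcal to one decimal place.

ΔHrxn = -34.6 kcal

eq. 1 × 2 (×2 to match 2 N2O5 in the target): (2)·(+2.7) = +5.4 kcal
eq. 2 reversed and × 2 (N2O3 must end up as a reactant; scale by 2 for the 2 N2O3): (-2)·(+20.0) = -40.0 kcal
ΔHrxn = (+5.4) + (-40.0) = -34.6 kcal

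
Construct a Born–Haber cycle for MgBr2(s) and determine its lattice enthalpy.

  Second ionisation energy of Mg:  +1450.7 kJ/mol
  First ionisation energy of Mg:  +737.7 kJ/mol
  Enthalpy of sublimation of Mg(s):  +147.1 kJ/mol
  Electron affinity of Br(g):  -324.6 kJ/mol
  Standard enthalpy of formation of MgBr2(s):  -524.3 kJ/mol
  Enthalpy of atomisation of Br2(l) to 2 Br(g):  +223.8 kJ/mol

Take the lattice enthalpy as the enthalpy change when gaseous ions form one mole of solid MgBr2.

U = -2434.4 kJ/mol

ΔHf° = 1·ΔHsub + 1·(ΣIE) + 1·D(Br2) + 2·EA + U
-524.3 = 1·(+147.1) + 1·(+2188.4) + 1·(+223.8) + 2·(-324.6) + U
U = -524.3 − (+1910.1) = -2434.4 kJ/mol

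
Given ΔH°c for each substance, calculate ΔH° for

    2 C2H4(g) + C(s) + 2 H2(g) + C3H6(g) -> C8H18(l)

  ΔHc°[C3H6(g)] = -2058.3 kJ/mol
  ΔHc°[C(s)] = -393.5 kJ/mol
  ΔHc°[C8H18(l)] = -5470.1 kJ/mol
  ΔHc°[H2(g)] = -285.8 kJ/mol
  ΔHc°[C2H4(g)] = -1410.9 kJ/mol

ΔH° = -375.1 kJ/mol

Using ΔH = Σ nΔHc°(reactants) − Σ nΔHc°(products):
= [2·(-1410.9) + 1·(-393.5) + 2·(-285.8) + 1·(-2058.3)] − [1·(-5470.1)]
= -375.1 kJ/mol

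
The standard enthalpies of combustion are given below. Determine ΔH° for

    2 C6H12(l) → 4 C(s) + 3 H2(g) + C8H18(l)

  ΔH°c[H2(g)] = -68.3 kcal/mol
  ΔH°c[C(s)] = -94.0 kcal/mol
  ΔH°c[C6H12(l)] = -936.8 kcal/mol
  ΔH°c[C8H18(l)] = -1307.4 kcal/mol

With combustion enthalpies, reactants minus products:
= [2·(-936.8)] − [4·(-94.0) + 3·(-68.3) + 1·(-1307.4)]
= 14.7 kcal/mol

ΔH° = 14.7 kcal/mol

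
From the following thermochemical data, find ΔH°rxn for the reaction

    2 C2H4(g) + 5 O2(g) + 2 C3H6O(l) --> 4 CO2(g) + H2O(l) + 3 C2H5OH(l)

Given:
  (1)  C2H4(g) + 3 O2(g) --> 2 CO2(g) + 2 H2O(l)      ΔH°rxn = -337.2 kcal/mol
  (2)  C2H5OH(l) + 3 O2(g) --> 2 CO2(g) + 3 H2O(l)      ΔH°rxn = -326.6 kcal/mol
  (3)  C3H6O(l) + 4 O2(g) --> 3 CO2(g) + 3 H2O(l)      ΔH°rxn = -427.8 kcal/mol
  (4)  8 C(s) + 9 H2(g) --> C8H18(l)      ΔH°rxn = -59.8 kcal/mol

ΔH°rxn = -550.2 kcal/mol

(1) × 2 (×2 to match 2 C2H4(g) in the target): (2)·(-337.2) = -674.4 kcal/mol
(2) reversed and × 3 (reverse to put C2H5OH(l) on the product side; ×3 to match 3 C2H5OH(l) in the target): (-3)·(-326.6) = +979.8 kcal/mol
(3) × 2 (scale by 2 for the 2 C3H6O(l)): (2)·(-427.8) = -855.6 kcal/mol
(4): not needed (C(s) appears nowhere else).
ΔH°rxn = (2)·(-337.2) + (-3)·(-326.6) + (2)·(-427.8) = -550.2 kcal/mol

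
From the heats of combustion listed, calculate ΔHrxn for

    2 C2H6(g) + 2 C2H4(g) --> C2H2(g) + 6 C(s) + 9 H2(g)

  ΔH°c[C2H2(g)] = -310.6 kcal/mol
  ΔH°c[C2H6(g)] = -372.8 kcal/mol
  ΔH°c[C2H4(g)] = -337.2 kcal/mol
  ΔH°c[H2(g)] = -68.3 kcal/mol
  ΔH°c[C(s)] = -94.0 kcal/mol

ΔHrxn = 69.3 kcal/mol

Using ΔH = Σ nΔHc°(reactants) − Σ nΔHc°(products):
= [2·(-372.8) + 2·(-337.2)] − [1·(-310.6) + 6·(-94.0) + 9·(-68.3)]
= 69.3 kcal/mol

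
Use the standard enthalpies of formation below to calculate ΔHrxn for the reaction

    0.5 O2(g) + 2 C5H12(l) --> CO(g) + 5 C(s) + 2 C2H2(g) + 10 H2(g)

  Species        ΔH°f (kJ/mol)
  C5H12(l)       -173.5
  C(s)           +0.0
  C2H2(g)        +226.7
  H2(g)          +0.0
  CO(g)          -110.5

ΔH°rxn = Σ nΔHf°(products) − Σ nΔHf°(reactants).
Products: 1·(-110.5) + 5·(+0.0) + 2·(+226.7) + 10·(+0.0) = +342.9
Reactants: 1/2·(+0.0) + 2·(-173.5) = -347.0
ΔHrxn = (+342.9) − (-347.0) = 689.9 kJ/mol

ΔHrxn = 689.9 kJ/mol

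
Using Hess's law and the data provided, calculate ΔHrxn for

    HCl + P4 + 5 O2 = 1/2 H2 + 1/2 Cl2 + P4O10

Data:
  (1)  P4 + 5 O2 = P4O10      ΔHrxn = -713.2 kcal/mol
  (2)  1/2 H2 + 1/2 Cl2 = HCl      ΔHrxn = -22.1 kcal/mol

ΔHrxn = -691.1 kcal/mol

(1) as written: -713.2 kcal/mol
(2) reversed: +22.1 kcal/mol
Summing the manipulated equations, ΔHrxn = (1)·(-713.2) + (-1)·(-22.1) = -691.1 kcal/mol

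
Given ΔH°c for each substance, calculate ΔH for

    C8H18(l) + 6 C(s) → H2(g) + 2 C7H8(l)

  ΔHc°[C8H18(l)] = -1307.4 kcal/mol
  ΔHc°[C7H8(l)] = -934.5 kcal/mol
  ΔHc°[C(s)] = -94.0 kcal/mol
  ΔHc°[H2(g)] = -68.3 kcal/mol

Using ΔH = Σ nΔHc°(reactants) − Σ nΔHc°(products):
= [1·(-1307.4) + 6·(-94.0)] − [1·(-68.3) + 2·(-934.5)]
= 65.9 kcal/mol

ΔH = 65.9 kcal/mol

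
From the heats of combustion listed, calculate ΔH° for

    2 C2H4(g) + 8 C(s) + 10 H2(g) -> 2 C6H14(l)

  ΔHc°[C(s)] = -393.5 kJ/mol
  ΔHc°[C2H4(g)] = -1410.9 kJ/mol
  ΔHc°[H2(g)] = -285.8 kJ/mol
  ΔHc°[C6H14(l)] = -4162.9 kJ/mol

ΔH° = -502.0 kJ/mol

Using ΔH = Σ nΔHc°(reactants) − Σ nΔHc°(products):
= [2·(-1410.9) + 8·(-393.5) + 10·(-285.8)] − [2·(-4162.9)]
= -502.0 kJ/mol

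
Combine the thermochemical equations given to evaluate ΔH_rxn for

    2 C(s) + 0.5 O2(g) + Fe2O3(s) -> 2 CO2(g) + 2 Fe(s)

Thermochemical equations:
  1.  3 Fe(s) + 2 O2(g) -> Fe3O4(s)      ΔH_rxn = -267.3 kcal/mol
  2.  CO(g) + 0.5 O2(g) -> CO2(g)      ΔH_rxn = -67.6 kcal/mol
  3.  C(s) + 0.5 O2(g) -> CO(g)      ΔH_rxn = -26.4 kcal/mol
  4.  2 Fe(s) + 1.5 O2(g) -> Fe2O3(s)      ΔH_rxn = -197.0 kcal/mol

eq. 1: not needed (Fe3O4(s) appears nowhere else).
eq. 2 × 2 (scale by 2 for the 2 CO2(g)): (2)·(-67.6) = -135.2 kcal/mol
eq. 3 × 2 (×2 to match 2 C(s) in the target): (2)·(-26.4) = -52.8 kcal/mol
eq. 4 reversed (Fe2O3(s) must end up as a reactant): +197.0 kcal/mol
Summing the manipulated equations, ΔH_rxn = (-135.2) + (-52.8) + (+197.0) = 9.0 kcal/mol

ΔH_rxn = 9.0 kcal/mol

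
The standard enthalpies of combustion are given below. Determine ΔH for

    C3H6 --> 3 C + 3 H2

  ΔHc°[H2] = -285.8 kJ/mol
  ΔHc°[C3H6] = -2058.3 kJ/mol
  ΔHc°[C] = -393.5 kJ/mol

ΔH = -20.4 kJ/mol

Using ΔH = Σ nΔHc°(reactants) − Σ nΔHc°(products):
= [1·(-2058.3)] − [3·(-393.5) + 3·(-285.8)]
= -20.4 kJ/mol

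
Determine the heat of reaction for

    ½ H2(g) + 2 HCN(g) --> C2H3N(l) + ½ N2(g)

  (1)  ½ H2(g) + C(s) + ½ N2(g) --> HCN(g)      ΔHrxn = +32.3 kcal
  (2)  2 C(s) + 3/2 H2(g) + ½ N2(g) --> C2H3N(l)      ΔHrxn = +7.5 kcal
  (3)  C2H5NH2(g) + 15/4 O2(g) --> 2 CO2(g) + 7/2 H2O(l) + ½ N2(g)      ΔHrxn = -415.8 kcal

ΔHrxn = -57.1 kcal

(1) reversed and × 2: (-2)·(+32.3) = -64.6 kcal
(2) as written: +7.5 kcal
(3): not needed.
Since enthalpy is a state function, ΔHrxn = (-2)·(+32.3) + (1)·(+7.5) = -57.1 kcal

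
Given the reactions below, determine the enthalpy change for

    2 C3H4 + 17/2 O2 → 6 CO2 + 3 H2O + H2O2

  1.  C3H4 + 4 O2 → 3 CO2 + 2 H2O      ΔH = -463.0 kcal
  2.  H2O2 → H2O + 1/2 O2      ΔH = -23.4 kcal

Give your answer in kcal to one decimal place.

ΔH = -902.6 kcal

eq. 1 × 2: (2)·(-463.0) = -926.0 kcal
eq. 2 reversed: +23.4 kcal
Combining the equations, ΔH = (2)·(-463.0) + (-1)·(-23.4) = -902.6 kcal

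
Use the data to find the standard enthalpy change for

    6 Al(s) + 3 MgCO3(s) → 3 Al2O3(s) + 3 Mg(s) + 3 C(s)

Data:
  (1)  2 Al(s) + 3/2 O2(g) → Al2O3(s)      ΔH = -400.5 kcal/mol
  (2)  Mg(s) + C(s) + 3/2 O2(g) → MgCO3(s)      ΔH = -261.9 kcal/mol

(1) × 3 (scale by 3 for the 3 Al2O3(s)): (3)·(-400.5) = -1201.5 kcal/mol
(2) reversed and × 3 (MgCO3(s) must end up as a reactant; ×3 to match 3 MgCO3(s) in the target): (-3)·(-261.9) = +785.7 kcal/mol
Summing the manipulated equations, ΔH = (-1201.5) + (+785.7) = -415.8 kcal/mol

ΔH = -415.8 kcal/mol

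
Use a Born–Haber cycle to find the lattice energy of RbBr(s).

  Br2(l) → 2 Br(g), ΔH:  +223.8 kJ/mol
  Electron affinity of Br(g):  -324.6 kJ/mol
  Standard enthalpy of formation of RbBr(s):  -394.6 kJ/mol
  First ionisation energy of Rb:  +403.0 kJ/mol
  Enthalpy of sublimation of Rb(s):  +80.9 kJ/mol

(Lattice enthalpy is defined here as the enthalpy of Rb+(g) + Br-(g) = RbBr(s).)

U = -665.8 kJ/mol

ΔHf° = 1·ΔHsub + 1·(ΣIE) + 1/2·D(Br2) + 1·EA + U
-394.6 = 1·(+80.9) + 1·(+403.0) + 1/2·(+223.8) + 1·(-324.6) + U
U = -394.6 − (+271.2) = -665.8 kJ/mol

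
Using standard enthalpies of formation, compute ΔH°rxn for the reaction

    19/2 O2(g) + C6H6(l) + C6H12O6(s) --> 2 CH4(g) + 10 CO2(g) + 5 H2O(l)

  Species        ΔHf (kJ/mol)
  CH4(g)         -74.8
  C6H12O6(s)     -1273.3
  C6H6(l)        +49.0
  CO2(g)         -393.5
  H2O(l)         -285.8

ΔH°rxn = -4289.3 kJ/mol

Products: 2·(-74.8) + 10·(-393.5) + 5·(-285.8) = -5513.6
Reactants: 19/2·(+0.0) + 1·(+49.0) + 1·(-1273.3) = -1224.3
ΔH°rxn = (-5513.6) − (-1224.3) = -4289.3 kJ/mol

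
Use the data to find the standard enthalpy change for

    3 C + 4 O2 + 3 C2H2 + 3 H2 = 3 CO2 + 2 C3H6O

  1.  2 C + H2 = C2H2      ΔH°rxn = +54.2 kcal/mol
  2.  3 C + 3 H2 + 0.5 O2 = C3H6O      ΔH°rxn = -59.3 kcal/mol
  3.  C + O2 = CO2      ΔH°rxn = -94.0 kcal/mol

ΔH°rxn = -563.2 kcal/mol

eq. 1 reversed and × 3 (C2H2 must end up as a reactant; scale by 3 for the 3 C2H2): (-3)·(+54.2) = -162.6 kcal/mol
eq. 2 × 2 (scale by 2 for the 2 C3H6O): (2)·(-59.3) = -118.6 kcal/mol
eq. 3 × 3 (scale by 3 for the 3 CO2): (3)·(-94.0) = -282.0 kcal/mol
ΔH°rxn = (-162.6) + (-118.6) + (-282.0) = -563.2 kcal/mol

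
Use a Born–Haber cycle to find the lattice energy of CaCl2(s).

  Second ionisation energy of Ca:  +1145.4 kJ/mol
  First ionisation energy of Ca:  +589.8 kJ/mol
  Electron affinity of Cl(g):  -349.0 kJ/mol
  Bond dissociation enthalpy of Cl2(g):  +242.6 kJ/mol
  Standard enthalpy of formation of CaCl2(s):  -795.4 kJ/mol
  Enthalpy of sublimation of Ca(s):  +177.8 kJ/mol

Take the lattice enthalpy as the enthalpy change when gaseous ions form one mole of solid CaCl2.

U = -2253.0 kJ/mol

ΔHf° = 1·ΔHsub + 1·(ΣIE) + 1·D(Cl2) + 2·EA + U
-795.4 = 1·(+177.8) + 1·(+1735.2) + 1·(+242.6) + 2·(-349.0) + U
U = -795.4 − (+1457.6) = -2253.0 kJ/mol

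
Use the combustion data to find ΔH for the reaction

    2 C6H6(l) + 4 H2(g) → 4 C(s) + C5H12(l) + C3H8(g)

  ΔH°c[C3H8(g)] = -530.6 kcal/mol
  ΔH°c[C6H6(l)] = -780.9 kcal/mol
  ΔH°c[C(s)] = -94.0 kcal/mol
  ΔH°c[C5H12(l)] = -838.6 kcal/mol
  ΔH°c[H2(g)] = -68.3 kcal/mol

With combustion enthalpies, reactants minus products:
= [2·(-780.9) + 4·(-68.3)] − [4·(-94.0) + 1·(-838.6) + 1·(-530.6)]
= -89.8 kcal/mol

ΔH = -89.8 kcal/mol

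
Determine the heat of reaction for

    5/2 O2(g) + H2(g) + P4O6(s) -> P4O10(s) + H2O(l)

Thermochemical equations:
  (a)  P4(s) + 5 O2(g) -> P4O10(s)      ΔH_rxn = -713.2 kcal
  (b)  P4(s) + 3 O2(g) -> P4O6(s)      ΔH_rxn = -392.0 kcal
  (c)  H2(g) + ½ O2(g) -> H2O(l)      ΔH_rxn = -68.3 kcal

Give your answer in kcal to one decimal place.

(a) as written: -713.2 kcal
(b) reversed: +392.0 kcal
(c) as written: -68.3 kcal
ΔH_rxn = (1)·(-713.2) + (-1)·(-392.0) + (1)·(-68.3) = -389.5 kcal

ΔH_rxn = -389.5 kcal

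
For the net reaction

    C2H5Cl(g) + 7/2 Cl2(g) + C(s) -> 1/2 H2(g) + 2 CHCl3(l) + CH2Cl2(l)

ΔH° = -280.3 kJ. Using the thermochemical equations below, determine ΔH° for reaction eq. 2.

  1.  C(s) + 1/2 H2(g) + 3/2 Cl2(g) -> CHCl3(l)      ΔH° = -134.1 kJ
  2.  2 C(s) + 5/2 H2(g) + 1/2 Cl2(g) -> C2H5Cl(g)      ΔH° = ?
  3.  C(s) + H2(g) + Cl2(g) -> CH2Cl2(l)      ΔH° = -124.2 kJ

eq. 1 × 2: (2)·(-134.1) = -268.2 kJ
eq. 2 reversed: contributes −x
eq. 3 as written: -124.2 kJ
-280.3 = (-268.2) + (-124.2) − x
x = (-280.3 − (-392.4)) / (-1) = -112.1 kJ

ΔH° = -112.1 kJ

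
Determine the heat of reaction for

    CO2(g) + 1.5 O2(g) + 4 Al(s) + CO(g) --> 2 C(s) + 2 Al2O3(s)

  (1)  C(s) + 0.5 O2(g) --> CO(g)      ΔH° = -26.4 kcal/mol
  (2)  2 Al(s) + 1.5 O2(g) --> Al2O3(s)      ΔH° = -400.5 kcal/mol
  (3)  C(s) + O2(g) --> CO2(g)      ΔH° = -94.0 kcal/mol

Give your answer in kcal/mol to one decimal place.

(1) reversed (CO(g) must end up as a reactant): +26.4 kcal/mol
(2) × 2 (×2 to match 2 Al2O3(s) in the target): (2)·(-400.5) = -801.0 kcal/mol
(3) reversed (CO2(g) must end up as a reactant): +94.0 kcal/mol
Summing the manipulated equations, ΔH° = (-1)·(-26.4) + (2)·(-400.5) + (-1)·(-94.0) = -680.6 kcal/mol

ΔH° = -680.6 kcal/mol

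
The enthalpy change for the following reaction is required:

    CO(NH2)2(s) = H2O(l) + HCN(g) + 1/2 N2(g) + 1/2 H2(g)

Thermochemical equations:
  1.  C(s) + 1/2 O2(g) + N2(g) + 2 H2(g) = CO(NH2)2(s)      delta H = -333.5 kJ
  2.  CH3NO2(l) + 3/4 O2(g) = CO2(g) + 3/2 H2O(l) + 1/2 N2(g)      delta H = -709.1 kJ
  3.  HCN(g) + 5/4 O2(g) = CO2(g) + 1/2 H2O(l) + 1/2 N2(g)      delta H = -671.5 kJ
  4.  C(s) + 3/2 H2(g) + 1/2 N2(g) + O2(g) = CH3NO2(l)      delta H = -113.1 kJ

eq. 1 reversed: +333.5 kJ
eq. 2 as written: -709.1 kJ
eq. 3 reversed: +671.5 kJ
eq. 4 as written: -113.1 kJ
Since enthalpy is a state function, delta H = (+333.5) + (-709.1) + (+671.5) + (-113.1) = 182.8 kJ

delta H = 182.8 kJ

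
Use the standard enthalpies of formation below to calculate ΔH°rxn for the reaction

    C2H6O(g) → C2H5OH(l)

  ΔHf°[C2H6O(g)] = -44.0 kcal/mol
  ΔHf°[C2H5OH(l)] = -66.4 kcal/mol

ΔH°rxn = Σ nΔHf°(products) − Σ nΔHf°(reactants).
Products: 1·(-66.4) = -66.4
Reactants: 1·(-44.0) = -44.0
ΔH°rxn = (-66.4) − (-44.0) = -22.4 kcal/mol

ΔH°rxn = -22.4 kcal/mol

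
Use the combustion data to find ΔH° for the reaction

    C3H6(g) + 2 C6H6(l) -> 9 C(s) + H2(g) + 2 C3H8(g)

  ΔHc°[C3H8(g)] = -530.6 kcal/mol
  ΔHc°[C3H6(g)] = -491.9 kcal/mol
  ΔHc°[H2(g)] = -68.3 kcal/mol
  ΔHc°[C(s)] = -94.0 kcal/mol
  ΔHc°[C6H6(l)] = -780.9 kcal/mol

ΔH° = -78.2 kcal/mol

With combustion enthalpies, reactants minus products:
= [1·(-491.9) + 2·(-780.9)] − [9·(-94.0) + 1·(-68.3) + 2·(-530.6)]
= -78.2 kcal/mol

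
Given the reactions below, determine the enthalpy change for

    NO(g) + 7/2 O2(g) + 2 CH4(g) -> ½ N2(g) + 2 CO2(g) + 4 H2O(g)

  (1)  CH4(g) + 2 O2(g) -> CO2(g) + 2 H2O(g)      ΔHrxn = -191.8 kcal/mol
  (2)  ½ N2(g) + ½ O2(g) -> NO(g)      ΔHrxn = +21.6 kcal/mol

ΔHrxn = -405.2 kcal/mol

(1) × 2: (2)·(-191.8) = -383.6 kcal/mol
(2) reversed: -21.6 kcal/mol
ΔHrxn = (2)·(-191.8) + (-1)·(+21.6) = -405.2 kcal/mol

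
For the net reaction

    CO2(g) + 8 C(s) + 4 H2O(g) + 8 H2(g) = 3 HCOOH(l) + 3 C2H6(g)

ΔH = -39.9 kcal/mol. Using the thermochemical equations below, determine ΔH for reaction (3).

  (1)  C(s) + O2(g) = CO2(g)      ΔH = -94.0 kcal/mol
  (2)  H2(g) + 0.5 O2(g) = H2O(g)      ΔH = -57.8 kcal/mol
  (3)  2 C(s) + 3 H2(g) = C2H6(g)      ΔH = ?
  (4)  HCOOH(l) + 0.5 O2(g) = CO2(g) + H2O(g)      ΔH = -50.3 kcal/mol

(1) × 2: (2)·(-94.0) = -188.0 kcal/mol
(2) reversed: +57.8 kcal/mol
(3) × 3 (×3 to match 3 C2H6(g) in the target): contributes 3·x
(4) reversed and × 3 (HCOOH(l) must end up as a product; scale by 3 for the 3 HCOOH(l)): (-3)·(-50.3) = +150.9 kcal/mol
-39.9 = (-188.0) + (+57.8) + (+150.9) + 3·x
x = (-39.9 − (+20.7)) / (3) = -20.2 kcal/mol

ΔH = -20.2 kcal/mol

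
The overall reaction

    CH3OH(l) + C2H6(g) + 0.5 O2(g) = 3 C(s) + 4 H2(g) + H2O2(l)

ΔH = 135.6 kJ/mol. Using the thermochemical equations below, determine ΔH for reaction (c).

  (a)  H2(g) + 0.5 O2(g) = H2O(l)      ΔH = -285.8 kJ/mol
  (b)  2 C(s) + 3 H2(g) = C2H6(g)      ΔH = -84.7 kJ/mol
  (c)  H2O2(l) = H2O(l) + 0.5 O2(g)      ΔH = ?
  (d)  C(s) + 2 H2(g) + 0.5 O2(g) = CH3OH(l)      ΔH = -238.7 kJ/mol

(a) as written: -285.8 kJ/mol
(b) reversed: +84.7 kJ/mol
(c) reversed: contributes −x
(d) reversed: +238.7 kJ/mol
+135.6 = (-285.8) + (+84.7) + (+238.7) − x
x = (+135.6 − (+37.6)) / (-1) = -98.0 kJ/mol

ΔH = -98.0 kJ/mol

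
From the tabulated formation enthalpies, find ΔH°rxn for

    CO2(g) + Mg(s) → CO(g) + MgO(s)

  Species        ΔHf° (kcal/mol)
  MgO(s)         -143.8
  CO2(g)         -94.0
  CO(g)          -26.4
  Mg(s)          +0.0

ΔH°rxn = -76.2 kcal/mol

Products: 1·(-26.4) + 1·(-143.8) = -170.2
Reactants: 1·(-94.0) + 1·(+0.0) = -94.0
ΔH°rxn = (-170.2) − (-94.0) = -76.2 kcal/mol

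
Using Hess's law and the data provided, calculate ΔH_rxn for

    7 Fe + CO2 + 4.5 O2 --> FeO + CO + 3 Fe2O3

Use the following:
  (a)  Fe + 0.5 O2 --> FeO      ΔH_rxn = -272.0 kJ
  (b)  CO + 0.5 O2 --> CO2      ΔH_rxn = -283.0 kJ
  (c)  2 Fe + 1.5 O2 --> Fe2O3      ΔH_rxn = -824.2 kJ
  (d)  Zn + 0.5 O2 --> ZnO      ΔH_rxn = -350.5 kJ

(a) as written (FeO already on the product side): -272.0 kJ
(b) reversed (CO must end up as a product): +283.0 kJ
(c) × 3 (scale by 3 for the 3 Fe2O3): (3)·(-824.2) = -2472.6 kJ
(d): not needed (Zn appears nowhere else).
ΔH_rxn = (1)·(-272.0) + (-1)·(-283.0) + (3)·(-824.2) = -2461.6 kJ

ΔH_rxn = -2461.6 kJ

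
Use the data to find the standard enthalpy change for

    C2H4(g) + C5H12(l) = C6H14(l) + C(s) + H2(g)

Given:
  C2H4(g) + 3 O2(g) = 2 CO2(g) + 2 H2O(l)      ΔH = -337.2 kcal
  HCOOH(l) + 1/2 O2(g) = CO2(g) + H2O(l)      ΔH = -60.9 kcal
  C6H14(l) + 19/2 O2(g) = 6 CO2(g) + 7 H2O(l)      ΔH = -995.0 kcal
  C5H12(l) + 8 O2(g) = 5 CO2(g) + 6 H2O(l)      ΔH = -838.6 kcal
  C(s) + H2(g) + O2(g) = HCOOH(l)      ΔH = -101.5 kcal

equation 1 as written: -337.2 kcal
equation 2 reversed: +60.9 kcal
equation 3 reversed: +995.0 kcal
equation 4 as written: -838.6 kcal
equation 5 reversed: +101.5 kcal
ΔH = (1)·(-337.2) + (-1)·(-60.9) + (-1)·(-995.0) + (1)·(-838.6) + (-1)·(-101.5) = -18.4 kcal

ΔH = -18.4 kcal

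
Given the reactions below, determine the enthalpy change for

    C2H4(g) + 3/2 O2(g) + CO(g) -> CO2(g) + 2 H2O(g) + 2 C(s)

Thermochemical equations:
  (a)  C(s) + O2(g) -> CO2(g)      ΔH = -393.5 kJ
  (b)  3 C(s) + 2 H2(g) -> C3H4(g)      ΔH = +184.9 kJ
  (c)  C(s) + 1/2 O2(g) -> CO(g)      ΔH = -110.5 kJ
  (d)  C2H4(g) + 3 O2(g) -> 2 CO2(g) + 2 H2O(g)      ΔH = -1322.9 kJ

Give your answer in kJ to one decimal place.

ΔH = -818.9 kJ

(a) reversed: +393.5 kJ
(b): not needed.
(c) reversed: +110.5 kJ
(d) as written: -1322.9 kJ
Combining the equations, ΔH = (+393.5) + (+110.5) + (-1322.9) = -818.9 kJ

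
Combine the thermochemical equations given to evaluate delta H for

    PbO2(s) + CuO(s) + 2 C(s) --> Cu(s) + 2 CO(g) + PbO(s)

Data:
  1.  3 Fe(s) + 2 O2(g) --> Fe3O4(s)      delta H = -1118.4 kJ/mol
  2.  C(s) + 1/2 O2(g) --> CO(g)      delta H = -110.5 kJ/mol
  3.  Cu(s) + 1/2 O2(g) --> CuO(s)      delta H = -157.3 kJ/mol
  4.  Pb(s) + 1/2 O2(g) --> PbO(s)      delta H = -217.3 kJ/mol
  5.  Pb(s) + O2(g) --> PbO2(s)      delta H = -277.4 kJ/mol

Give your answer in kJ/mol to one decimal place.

delta H = -3.6 kJ/mol

eq. 1: not needed.
eq. 2 × 2: (2)·(-110.5) = -221.0 kJ/mol
eq. 3 reversed: +157.3 kJ/mol
eq. 4 as written: -217.3 kJ/mol
eq. 5 reversed: +277.4 kJ/mol
By Hess's law, delta H = (2)·(-110.5) + (-1)·(-157.3) + (1)·(-217.3) + (-1)·(-277.4) = -3.6 kJ/mol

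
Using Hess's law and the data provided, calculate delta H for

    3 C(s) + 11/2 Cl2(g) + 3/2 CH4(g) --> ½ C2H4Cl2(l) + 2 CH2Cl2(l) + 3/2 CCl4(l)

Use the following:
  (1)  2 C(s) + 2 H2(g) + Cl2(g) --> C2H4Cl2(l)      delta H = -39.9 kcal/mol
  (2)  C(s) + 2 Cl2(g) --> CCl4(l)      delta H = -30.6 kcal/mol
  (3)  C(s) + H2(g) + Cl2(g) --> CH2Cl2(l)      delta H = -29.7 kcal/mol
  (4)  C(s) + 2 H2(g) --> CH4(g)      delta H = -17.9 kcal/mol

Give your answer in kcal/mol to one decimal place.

delta H = -98.4 kcal/mol

(1) × 1/2: (1/2)·(-39.9) = -19.95 kcal/mol
(2) × 3/2: (3/2)·(-30.6) = -45.9 kcal/mol
(3) × 2: (2)·(-29.7) = -59.4 kcal/mol
(4) reversed and × 3/2: (-3/2)·(-17.9) = +26.85 kcal/mol
delta H = (-19.95) + (-45.9) + (-59.4) + (+26.85) = -98.4 kcal/mol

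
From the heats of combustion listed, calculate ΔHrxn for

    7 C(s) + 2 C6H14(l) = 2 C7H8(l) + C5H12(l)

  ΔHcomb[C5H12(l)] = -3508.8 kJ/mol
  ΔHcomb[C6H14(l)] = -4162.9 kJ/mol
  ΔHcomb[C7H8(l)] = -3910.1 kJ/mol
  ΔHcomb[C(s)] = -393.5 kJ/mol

Using ΔH = Σ nΔHc°(reactants) − Σ nΔHc°(products):
= [7·(-393.5) + 2·(-4162.9)] − [2·(-3910.1) + 1·(-3508.8)]
= 248.7 kJ/mol

ΔHrxn = 248.7 kJ/mol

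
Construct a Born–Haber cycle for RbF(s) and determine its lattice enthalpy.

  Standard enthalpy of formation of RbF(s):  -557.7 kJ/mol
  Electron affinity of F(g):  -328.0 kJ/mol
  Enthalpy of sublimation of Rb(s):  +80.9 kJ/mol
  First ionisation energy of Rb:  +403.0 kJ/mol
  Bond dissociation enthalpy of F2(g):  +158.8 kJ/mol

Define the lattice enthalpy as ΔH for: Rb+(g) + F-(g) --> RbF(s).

U = -793.0 kJ/mol

ΔHf° = 1·ΔHsub + 1·(ΣIE) + 1/2·D(F2) + 1·EA + U
-557.7 = 1·(+80.9) + 1·(+403.0) + 1/2·(+158.8) + 1·(-328.0) + U
U = -557.7 − (+235.3) = -793.0 kJ/mol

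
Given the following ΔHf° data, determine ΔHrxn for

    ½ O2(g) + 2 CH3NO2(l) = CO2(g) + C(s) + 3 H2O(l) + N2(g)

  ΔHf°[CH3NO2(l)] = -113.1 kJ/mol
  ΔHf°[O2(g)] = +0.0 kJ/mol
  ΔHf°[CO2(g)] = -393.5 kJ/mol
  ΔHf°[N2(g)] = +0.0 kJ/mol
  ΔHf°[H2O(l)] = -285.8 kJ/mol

ΔHrxn = -1024.7 kJ/mol

Products: 1·(-393.5) + 1·(+0.0) + 3·(-285.8) + 1·(+0.0) = -1250.9
Reactants: 1/2·(+0.0) + 2·(-113.1) = -226.2
ΔHrxn = (-1250.9) − (-226.2) = -1024.7 kJ/mol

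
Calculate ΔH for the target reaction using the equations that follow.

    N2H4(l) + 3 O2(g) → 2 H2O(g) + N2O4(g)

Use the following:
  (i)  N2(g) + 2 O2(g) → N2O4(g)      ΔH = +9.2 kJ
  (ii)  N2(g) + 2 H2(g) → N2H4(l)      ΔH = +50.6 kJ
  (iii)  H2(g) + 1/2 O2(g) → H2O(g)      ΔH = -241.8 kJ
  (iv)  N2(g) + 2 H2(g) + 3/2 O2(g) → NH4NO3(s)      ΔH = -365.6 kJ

ΔH = -525.0 kJ

(i) as written: +9.2 kJ
(ii) reversed: -50.6 kJ
(iii) × 2: (2)·(-241.8) = -483.6 kJ
(iv): not needed.
ΔH = (1)·(+9.2) + (-1)·(+50.6) + (2)·(-241.8) = -525.0 kJ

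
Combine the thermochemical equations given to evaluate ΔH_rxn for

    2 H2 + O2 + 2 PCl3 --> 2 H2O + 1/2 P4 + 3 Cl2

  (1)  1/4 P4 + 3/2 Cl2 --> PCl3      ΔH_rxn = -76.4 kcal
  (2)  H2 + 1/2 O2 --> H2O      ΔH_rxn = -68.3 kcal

(1) reversed and × 2: (-2)·(-76.4) = +152.8 kcal
(2) × 2: (2)·(-68.3) = -136.6 kcal
Since enthalpy is a state function, ΔH_rxn = (-2)·(-76.4) + (2)·(-68.3) = 16.2 kcal

ΔH_rxn = 16.2 kcal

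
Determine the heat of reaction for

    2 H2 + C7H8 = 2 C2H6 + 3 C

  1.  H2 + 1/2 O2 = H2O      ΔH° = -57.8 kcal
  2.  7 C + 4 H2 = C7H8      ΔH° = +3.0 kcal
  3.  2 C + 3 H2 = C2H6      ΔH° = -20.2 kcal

eq. 1: not needed (O2 appears nowhere else).
eq. 2 reversed (C7H8 must end up as a reactant): -3.0 kcal
eq. 3 × 2 (scale by 2 for the 2 C2H6): (2)·(-20.2) = -40.4 kcal
By Hess's law, ΔH° = (-3.0) + (-40.4) = -43.4 kcal

ΔH° = -43.4 kcal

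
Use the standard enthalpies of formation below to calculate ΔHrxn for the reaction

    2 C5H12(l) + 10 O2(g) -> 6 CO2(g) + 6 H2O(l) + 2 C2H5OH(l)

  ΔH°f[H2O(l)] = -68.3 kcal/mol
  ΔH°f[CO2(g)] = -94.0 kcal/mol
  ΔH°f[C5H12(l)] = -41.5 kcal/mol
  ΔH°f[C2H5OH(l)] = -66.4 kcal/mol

ΔH°rxn = Σ nΔHf°(products) − Σ nΔHf°(reactants).
Products: 6·(-94.0) + 6·(-68.3) + 2·(-66.4) = -1106.6
Reactants: 2·(-41.5) + 10·(+0.0) = -83.0
ΔHrxn = (-1106.6) − (-83.0) = -1023.6 kcal/mol

ΔHrxn = -1023.6 kcal/mol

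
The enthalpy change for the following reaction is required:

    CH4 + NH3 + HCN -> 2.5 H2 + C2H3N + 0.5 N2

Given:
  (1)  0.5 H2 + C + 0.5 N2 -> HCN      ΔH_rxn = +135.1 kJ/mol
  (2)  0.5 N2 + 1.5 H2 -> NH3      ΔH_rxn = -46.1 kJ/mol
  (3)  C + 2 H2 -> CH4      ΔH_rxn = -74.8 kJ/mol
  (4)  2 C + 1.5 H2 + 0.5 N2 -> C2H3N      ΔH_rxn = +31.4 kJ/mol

(1) reversed (reverse to put HCN on the reactant side): -135.1 kJ/mol
(2) reversed (reverse to put NH3 on the reactant side): +46.1 kJ/mol
(3) reversed (CH4 must end up as a reactant): +74.8 kJ/mol
(4) as written (C2H3N already on the product side): +31.4 kJ/mol
ΔH_rxn = (-1)·(+135.1) + (-1)·(-46.1) + (-1)·(-74.8) + (1)·(+31.4) = 17.2 kJ/mol

ΔH_rxn = 17.2 kJ/mol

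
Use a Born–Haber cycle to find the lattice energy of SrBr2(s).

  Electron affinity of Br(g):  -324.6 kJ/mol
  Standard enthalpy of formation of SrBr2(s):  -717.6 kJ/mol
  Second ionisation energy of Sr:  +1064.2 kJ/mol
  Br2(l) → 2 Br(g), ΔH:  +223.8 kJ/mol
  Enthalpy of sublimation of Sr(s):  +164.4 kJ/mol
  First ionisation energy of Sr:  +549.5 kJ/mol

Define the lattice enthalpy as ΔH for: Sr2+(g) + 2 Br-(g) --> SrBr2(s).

ΔHf° = 1·ΔHsub + 1·(ΣIE) + 1·D(Br2) + 2·EA + U
-717.6 = 1·(+164.4) + 1·(+1613.7) + 1·(+223.8) + 2·(-324.6) + U
U = -717.6 − (+1352.7) = -2070.3 kJ/mol

U = -2070.3 kJ/mol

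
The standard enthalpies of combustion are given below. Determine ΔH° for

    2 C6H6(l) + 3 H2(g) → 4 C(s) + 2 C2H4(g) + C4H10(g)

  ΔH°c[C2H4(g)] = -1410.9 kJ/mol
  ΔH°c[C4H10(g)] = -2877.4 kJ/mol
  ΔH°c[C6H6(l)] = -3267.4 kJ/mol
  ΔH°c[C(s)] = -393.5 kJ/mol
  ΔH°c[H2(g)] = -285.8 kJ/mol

With combustion enthalpies, reactants minus products:
= [2·(-3267.4) + 3·(-285.8)] − [4·(-393.5) + 2·(-1410.9) + 1·(-2877.4)]
= -119.0 kJ/mol

ΔH° = -119.0 kJ/mol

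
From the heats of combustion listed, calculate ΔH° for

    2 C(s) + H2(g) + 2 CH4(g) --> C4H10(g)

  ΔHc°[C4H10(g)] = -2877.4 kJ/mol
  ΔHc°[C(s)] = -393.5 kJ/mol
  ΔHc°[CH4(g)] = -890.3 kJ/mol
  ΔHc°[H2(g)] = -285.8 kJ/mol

Using ΔH = Σ nΔHc°(reactants) − Σ nΔHc°(products):
= [2·(-393.5) + 1·(-285.8) + 2·(-890.3)] − [1·(-2877.4)]
= 24.0 kJ/mol

ΔH° = 24.0 kJ/mol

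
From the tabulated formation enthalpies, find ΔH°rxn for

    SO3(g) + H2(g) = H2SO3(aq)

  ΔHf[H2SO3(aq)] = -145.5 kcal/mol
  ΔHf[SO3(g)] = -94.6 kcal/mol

Products: 1·(-145.5) = -145.5
Reactants: 1·(-94.6) + 1·(+0.0) = -94.6
ΔH°rxn = (-145.5) − (-94.6) = -50.9 kcal/mol

ΔH°rxn = -50.9 kcal/mol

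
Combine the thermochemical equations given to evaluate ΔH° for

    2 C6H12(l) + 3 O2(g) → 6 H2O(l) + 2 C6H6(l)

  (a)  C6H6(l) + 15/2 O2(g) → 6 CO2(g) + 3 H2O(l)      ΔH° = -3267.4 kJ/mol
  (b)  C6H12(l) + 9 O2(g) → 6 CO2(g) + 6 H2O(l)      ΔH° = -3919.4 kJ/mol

ΔH° = -1304.0 kJ/mol

(a) reversed and × 2: (-2)·(-3267.4) = +6534.8 kJ/mol
(b) × 2: (2)·(-3919.4) = -7838.8 kJ/mol
Summing the manipulated equations, ΔH° = (+6534.8) + (-7838.8) = -1304.0 kJ/mol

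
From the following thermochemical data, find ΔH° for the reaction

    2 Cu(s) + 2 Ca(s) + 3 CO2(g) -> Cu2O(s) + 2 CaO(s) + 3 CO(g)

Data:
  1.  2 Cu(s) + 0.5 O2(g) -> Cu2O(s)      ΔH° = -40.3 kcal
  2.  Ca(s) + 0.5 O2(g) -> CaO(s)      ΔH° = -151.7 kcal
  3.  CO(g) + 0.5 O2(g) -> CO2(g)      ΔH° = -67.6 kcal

eq. 1 as written (Cu2O(s) already on the product side): -40.3 kcal
eq. 2 × 2 (×2 to match 2 CaO(s) in the target): (2)·(-151.7) = -303.4 kcal
eq. 3 reversed and × 3 (reverse to put CO(g) on the product side; scale by 3 for the 3 CO(g)): (-3)·(-67.6) = +202.8 kcal
ΔH° = (1)·(-40.3) + (2)·(-151.7) + (-3)·(-67.6) = -140.9 kcal

ΔH° = -140.9 kcal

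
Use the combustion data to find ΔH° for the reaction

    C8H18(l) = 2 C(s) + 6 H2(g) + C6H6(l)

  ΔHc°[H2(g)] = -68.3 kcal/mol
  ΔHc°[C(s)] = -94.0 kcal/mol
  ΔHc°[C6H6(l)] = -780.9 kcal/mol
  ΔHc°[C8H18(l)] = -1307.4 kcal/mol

Using ΔH = Σ nΔHc°(reactants) − Σ nΔHc°(products):
= [1·(-1307.4)] − [2·(-94.0) + 6·(-68.3) + 1·(-780.9)]
= 71.3 kcal/mol

ΔH° = 71.3 kcal/mol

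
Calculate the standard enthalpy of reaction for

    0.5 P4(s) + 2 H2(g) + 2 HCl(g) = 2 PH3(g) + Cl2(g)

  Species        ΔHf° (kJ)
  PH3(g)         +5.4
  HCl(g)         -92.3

Products: 2·(+5.4) + 1·(+0.0) = +10.8
Reactants: 1/2·(+0.0) + 2·(+0.0) + 2·(-92.3) = -184.6
ΔH°rxn = (+10.8) − (-184.6) = 195.4 kJ

ΔH°rxn = 195.4 kJ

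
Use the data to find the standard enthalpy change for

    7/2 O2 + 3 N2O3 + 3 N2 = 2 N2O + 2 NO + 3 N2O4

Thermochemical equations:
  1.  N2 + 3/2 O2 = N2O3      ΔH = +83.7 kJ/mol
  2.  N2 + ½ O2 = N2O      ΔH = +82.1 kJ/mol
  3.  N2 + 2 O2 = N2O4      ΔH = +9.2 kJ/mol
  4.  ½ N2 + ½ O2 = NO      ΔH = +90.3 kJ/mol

ΔH = 121.3 kJ/mol

eq. 1 reversed and × 3: (-3)·(+83.7) = -251.1 kJ/mol
eq. 2 × 2: (2)·(+82.1) = +164.2 kJ/mol
eq. 3 × 3: (3)·(+9.2) = +27.6 kJ/mol
eq. 4 × 2: (2)·(+90.3) = +180.6 kJ/mol
Since enthalpy is a state function, ΔH = (-251.1) + (+164.2) + (+27.6) + (+180.6) = 121.3 kJ/mol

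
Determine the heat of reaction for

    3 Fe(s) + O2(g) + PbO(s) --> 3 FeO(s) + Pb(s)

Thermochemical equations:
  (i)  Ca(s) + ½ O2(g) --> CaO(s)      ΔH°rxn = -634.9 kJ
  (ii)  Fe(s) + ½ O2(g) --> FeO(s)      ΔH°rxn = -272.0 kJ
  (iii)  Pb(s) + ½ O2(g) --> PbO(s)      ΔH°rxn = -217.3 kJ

(i): not needed.
(ii) × 3: (3)·(-272.0) = -816.0 kJ
(iii) reversed: +217.3 kJ
By Hess's law, ΔH°rxn = (-816.0) + (+217.3) = -598.7 kJ

ΔH°rxn = -598.7 kJ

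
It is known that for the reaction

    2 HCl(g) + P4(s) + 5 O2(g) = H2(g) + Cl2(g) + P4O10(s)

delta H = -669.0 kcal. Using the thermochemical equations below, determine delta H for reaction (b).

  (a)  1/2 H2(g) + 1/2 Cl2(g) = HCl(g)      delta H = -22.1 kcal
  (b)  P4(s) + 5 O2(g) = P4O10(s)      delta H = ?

(a) reversed and × 2: (-2)·(-22.1) = +44.2 kcal
(b) as written: contributes x
-669.0 = (+44.2) + x
x = (-669.0 − (+44.2)) / (1) = -713.2 kcal

delta H = -713.2 kcal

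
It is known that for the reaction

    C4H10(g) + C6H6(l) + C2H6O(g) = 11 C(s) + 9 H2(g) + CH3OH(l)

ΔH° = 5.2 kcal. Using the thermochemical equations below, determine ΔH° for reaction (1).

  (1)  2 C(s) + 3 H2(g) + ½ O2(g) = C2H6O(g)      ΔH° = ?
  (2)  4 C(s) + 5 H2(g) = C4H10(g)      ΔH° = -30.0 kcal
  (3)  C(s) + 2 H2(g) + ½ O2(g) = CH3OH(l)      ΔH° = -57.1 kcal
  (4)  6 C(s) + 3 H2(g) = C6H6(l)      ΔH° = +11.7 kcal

ΔH° = -44.0 kcal

(1) reversed (reverse to put C2H6O(g) on the reactant side): contributes −x
(2) reversed (reverse to put C4H10(g) on the reactant side): +30.0 kcal
(3) as written (CH3OH(l) already on the product side): -57.1 kcal
(4) reversed (reverse to put C6H6(l) on the reactant side): -11.7 kcal
+5.2 = (+30.0) + (-57.1) + (-11.7) − x
x = (+5.2 − (-38.8)) / (-1) = -44.0 kcal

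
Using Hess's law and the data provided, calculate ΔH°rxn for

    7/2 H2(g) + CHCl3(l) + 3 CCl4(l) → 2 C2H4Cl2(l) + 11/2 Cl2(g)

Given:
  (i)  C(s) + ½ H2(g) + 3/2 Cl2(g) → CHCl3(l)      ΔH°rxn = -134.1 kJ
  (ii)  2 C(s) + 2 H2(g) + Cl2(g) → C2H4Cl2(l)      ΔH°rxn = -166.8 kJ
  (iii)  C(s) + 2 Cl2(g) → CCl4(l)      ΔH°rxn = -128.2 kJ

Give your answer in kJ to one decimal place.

ΔH°rxn = 185.1 kJ

(i) reversed: +134.1 kJ
(ii) × 2: (2)·(-166.8) = -333.6 kJ
(iii) reversed and × 3: (-3)·(-128.2) = +384.6 kJ
ΔH°rxn = (+134.1) + (-333.6) + (+384.6) = 185.1 kJ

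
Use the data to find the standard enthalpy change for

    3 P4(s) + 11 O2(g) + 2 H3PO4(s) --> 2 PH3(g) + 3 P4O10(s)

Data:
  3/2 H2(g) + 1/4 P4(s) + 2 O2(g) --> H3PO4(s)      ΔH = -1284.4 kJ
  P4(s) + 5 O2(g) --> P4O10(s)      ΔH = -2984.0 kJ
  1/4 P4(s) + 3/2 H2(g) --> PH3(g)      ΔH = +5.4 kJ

equation 1 reversed and × 2: (-2)·(-1284.4) = +2568.8 kJ
equation 2 × 3: (3)·(-2984.0) = -8952.0 kJ
equation 3 × 2: (2)·(+5.4) = +10.8 kJ
Summing the manipulated equations, ΔH = (+2568.8) + (-8952.0) + (+10.8) = -6372.4 kJ

ΔH = -6372.4 kJ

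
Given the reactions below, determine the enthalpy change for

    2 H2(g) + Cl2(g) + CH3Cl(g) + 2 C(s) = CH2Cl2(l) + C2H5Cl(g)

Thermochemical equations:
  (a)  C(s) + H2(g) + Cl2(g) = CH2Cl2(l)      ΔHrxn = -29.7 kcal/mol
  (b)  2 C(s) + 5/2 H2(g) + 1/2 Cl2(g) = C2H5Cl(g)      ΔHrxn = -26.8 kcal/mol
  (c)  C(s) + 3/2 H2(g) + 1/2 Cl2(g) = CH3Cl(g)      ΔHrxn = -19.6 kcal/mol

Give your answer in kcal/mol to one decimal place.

(a) as written: -29.7 kcal/mol
(b) as written: -26.8 kcal/mol
(c) reversed: +19.6 kcal/mol
ΔHrxn = (1)·(-29.7) + (1)·(-26.8) + (-1)·(-19.6) = -36.9 kcal/mol

ΔHrxn = -36.9 kcal/mol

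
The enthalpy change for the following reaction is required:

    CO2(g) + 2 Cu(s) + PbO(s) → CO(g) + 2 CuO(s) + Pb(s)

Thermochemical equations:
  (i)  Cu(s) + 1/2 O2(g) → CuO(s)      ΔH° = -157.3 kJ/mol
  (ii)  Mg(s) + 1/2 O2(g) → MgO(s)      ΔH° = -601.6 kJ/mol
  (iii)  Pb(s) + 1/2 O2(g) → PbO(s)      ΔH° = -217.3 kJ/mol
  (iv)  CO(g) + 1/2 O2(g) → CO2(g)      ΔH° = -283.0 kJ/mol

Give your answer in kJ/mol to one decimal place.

(i) × 2 (×2 to match 2 CuO(s) in the target): (2)·(-157.3) = -314.6 kJ/mol
(ii): not needed (Mg(s) appears nowhere else).
(iii) reversed (reverse to put PbO(s) on the reactant side): +217.3 kJ/mol
(iv) reversed (CO(g) must end up as a product): +283.0 kJ/mol
Since enthalpy is a state function, ΔH° = (-314.6) + (+217.3) + (+283.0) = 185.7 kJ/mol

ΔH° = 185.7 kJ/mol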